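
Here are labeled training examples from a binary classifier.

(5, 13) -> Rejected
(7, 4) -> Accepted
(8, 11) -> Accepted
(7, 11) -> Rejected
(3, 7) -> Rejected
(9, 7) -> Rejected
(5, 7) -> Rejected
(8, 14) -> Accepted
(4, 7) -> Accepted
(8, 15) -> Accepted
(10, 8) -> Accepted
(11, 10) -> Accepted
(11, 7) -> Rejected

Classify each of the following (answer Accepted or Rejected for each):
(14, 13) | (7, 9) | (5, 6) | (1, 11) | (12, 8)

Accepted, Rejected, Accepted, Rejected, Accepted

Rule: product is even. This holds for each 'Accepted' example and fails for each 'Rejected' one.
(14, 13) → 14·13 = 182 → Accepted. (7, 9) → 7·9 = 63 → Rejected. (5, 6) → 5·6 = 30 → Accepted. (1, 11) → 1·11 = 11 → Rejected. (12, 8) → 12·8 = 96 → Accepted.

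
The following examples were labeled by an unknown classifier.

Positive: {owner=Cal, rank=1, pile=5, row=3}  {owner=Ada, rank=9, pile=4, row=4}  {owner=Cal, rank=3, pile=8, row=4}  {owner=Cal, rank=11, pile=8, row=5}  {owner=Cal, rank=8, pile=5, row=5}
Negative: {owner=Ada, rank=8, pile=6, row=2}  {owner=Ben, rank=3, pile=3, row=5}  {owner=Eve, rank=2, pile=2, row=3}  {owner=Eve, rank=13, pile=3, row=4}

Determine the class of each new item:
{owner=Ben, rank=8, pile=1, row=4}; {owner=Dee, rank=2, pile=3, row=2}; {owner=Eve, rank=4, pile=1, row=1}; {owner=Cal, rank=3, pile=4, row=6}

The distinguishing property — row ≥ 3 AND pile ≥ 4 — holds for all the 'Positive' cases and none of the 'Negative' cases.
Negative: {owner=Ben, rank=8, pile=1, row=4}, since row = 4, pile = 1.
Negative: {owner=Dee, rank=2, pile=3, row=2}, since row = 2, pile = 3.
Negative: {owner=Eve, rank=4, pile=1, row=1}, since row = 1, pile = 1.
Positive: {owner=Cal, rank=3, pile=4, row=6}, since row = 6, pile = 4.

Negative, Negative, Negative, Positive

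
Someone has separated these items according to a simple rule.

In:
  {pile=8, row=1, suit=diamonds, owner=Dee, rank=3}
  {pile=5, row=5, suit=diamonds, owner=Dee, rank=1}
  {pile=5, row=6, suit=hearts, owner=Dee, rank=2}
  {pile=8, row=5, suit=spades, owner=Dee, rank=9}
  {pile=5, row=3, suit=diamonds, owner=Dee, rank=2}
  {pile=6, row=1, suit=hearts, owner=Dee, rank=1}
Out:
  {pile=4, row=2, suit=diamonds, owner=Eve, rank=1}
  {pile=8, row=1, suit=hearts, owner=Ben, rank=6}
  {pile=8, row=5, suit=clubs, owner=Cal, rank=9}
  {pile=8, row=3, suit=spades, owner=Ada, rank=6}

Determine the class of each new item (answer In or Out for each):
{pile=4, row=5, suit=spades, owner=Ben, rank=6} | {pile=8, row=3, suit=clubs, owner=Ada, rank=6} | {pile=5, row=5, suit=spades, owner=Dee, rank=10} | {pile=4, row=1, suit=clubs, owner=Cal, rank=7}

Looking at the examples, the only property every 'In' case has and every 'Out' case lacks is: owner is Dee.
{pile=4, row=5, suit=spades, owner=Ben, rank=6} — owner is Ben, hence Out. {pile=8, row=3, suit=clubs, owner=Ada, rank=6} — owner is Ada, hence Out. {pile=5, row=5, suit=spades, owner=Dee, rank=10} — owner is Dee, hence In. {pile=4, row=1, suit=clubs, owner=Cal, rank=7} — owner is Cal, hence Out.

Out, Out, In, Out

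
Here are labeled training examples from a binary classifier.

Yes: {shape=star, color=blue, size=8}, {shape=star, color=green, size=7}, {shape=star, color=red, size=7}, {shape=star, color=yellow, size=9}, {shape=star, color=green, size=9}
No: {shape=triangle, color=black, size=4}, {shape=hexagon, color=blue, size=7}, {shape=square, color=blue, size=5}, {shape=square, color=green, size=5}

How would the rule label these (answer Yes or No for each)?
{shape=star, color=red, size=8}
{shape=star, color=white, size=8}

Yes, Yes

Rule: shape is star. This holds for each 'Yes' example and fails for each 'No' one.
{shape=star, color=red, size=8}: Yes (shape is star).
{shape=star, color=white, size=8}: Yes (shape is star).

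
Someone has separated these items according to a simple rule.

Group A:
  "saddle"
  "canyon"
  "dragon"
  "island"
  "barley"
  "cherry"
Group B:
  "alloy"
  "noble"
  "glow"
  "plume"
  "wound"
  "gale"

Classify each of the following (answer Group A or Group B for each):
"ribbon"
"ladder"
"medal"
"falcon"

Group A, Group A, Group B, Group A

All 'Group A' examples share one property — length 6 — and every 'Group B' example lacks it.
Group A: "ribbon", since length 6.
Group A: "ladder", since length 6.
Group B: "medal", since length 5.
Group A: "falcon", since length 6.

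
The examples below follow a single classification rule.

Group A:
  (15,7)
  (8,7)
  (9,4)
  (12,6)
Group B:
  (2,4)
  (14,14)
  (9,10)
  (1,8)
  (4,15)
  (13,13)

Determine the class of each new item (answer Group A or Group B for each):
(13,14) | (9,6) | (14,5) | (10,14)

Group B, Group A, Group A, Group B

The rule appears to be: first > second.
(13,14): 13 < 14 — does not fit, so Group B. (9,6): 9 > 6 — fits, so Group A. (14,5): 14 > 5 — fits, so Group A. (10,14): 10 < 14 — does not fit, so Group B.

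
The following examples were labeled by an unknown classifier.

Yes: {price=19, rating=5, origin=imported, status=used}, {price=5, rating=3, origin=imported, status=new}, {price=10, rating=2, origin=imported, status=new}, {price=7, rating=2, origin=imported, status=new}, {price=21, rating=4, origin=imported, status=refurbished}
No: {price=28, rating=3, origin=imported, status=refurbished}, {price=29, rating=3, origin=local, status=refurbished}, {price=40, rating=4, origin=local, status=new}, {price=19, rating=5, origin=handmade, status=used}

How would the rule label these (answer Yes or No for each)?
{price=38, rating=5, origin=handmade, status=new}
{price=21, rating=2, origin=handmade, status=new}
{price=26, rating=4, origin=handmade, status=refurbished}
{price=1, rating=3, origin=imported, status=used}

Rule: origin is imported AND price ≤ 21. This holds for each 'Yes' example and fails for each 'No' one.
{price=38, rating=5, origin=handmade, status=new}: origin is handmade, price = 38, fails this test → No.
{price=21, rating=2, origin=handmade, status=new}: origin is handmade, price = 21, fails this test → No.
{price=26, rating=4, origin=handmade, status=refurbished}: origin is handmade, price = 26, fails this test → No.
{price=1, rating=3, origin=imported, status=used}: origin is imported, price = 1, has this property → Yes.

No, No, No, Yes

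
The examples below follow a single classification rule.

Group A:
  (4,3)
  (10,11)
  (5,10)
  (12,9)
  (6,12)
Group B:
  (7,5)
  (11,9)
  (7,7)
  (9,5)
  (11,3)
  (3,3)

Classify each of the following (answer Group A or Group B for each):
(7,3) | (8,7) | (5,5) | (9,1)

A rule that fits every label: product is even — true of each 'Group A' example, false of each 'Group B' one.
(7,3): Group B (7·3 = 21). (8,7): Group A (8·7 = 56). (5,5): Group B (5·5 = 25). (9,1): Group B (9·1 = 9).

Group B, Group A, Group B, Group B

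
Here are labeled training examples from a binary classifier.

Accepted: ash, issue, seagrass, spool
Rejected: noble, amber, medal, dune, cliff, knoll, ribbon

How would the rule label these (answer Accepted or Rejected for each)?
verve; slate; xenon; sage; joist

Rejected, Accepted, Rejected, Accepted, Accepted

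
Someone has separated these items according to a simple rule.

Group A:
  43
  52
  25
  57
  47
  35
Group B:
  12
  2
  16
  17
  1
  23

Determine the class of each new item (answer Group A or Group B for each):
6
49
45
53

Group B, Group A, Group A, Group A

The rule appears to be: at least 25.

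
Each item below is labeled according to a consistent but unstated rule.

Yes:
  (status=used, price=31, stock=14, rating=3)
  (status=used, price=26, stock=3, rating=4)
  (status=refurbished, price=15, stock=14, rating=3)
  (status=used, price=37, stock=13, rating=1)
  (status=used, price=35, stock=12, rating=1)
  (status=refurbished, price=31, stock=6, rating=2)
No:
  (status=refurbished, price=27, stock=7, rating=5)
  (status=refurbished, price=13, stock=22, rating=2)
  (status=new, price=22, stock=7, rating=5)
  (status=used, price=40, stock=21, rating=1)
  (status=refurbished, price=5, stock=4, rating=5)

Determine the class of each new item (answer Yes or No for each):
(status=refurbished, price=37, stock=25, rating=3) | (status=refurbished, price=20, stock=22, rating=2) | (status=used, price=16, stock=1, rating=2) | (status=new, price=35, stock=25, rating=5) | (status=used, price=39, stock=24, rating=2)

A rule that fits every label: rating ≤ 4 AND stock ≤ 14 — true of each 'Yes' example, false of each 'No' one.
(status=refurbished, price=37, stock=25, rating=3) → rating = 3, stock = 25 → No.
(status=refurbished, price=20, stock=22, rating=2) → rating = 2, stock = 22 → No.
(status=used, price=16, stock=1, rating=2) → rating = 2, stock = 1 → Yes.
(status=new, price=35, stock=25, rating=5) → rating = 5, stock = 25 → No.
(status=used, price=39, stock=24, rating=2) → rating = 2, stock = 24 → No.

No, No, Yes, No, No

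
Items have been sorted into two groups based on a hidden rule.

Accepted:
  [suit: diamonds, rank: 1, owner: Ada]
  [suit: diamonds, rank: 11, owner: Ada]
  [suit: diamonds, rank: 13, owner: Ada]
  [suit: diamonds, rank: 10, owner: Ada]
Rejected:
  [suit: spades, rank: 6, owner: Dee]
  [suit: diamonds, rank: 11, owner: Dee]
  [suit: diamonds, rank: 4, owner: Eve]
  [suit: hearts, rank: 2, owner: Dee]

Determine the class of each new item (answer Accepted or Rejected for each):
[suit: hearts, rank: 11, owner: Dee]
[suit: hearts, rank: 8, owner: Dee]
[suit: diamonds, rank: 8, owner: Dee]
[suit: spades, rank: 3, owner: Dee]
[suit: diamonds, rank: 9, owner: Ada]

Rejected, Rejected, Rejected, Rejected, Accepted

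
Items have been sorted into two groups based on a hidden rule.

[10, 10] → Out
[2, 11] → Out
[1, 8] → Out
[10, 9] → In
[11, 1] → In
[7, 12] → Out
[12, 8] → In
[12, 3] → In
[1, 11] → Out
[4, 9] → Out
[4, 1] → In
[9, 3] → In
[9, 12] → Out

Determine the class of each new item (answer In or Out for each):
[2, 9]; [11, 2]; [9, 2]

Out, In, In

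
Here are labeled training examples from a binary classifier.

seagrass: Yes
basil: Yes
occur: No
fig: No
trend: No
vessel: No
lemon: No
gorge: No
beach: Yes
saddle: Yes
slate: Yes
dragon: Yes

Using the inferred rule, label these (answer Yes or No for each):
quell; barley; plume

The classifier is using: contains 'a'.
No: quell, since no 'a'.
Yes: barley, since has 'a'.
No: plume, since no 'a'.

No, Yes, No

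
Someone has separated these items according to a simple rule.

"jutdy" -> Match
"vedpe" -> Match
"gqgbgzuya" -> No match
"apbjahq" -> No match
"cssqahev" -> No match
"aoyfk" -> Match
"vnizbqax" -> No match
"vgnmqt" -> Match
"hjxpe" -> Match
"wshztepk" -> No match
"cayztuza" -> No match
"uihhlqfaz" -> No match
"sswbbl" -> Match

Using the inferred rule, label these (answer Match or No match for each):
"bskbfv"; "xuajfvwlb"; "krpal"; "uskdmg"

Match, No match, Match, Match

A rule that fits every label: length ≤ 6 — true of each 'Match' example, false of each 'No match' one.
"bskbfv": Match (length 6). "xuajfvwlb": No match (length 9). "krpal": Match (length 5). "uskdmg": Match (length 6).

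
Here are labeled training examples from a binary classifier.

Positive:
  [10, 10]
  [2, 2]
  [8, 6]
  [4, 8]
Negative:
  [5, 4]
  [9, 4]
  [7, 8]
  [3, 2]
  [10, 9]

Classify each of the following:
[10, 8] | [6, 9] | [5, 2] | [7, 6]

Positive, Negative, Negative, Negative

'Positive' ⟺ sum is even.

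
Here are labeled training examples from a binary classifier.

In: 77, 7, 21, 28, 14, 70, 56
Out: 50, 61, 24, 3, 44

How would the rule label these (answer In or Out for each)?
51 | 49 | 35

The distinguishing property — multiple of 7 — holds for all the 'In' cases and none of the 'Out' cases.
51 — 51 = 7·7 + 2, hence Out. 49 — 49 = 7·7, hence In. 35 — 35 = 7·5, hence In.

Out, In, In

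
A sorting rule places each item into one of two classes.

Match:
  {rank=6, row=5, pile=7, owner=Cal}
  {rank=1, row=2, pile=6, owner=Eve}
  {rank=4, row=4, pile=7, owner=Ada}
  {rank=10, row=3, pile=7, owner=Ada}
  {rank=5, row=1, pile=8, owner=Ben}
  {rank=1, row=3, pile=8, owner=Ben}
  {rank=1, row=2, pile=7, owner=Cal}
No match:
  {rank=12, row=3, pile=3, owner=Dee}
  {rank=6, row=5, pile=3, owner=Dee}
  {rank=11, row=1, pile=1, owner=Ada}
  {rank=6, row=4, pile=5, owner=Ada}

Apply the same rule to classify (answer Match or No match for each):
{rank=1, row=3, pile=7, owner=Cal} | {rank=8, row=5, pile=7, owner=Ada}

Match, Match

Every 'Match' example satisfies: pile ≥ 6. None of the 'No match' examples do.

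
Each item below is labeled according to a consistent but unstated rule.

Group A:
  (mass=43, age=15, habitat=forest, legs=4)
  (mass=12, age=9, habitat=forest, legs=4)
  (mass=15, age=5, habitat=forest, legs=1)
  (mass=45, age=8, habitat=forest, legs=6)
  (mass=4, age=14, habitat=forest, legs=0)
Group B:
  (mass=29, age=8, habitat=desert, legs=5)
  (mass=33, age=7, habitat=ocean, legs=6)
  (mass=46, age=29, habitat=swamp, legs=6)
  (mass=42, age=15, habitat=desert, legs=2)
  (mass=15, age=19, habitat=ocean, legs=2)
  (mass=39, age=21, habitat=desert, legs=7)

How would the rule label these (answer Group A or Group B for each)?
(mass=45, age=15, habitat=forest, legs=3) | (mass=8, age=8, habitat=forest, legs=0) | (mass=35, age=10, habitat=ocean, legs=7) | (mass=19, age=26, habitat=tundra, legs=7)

Group A, Group A, Group B, Group B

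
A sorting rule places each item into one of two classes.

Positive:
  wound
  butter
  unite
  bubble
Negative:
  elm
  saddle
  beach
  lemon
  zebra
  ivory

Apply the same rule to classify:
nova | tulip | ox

Negative, Positive, Negative

A rule that fits every label: contains 'u' — true of each 'Positive' example, false of each 'Negative' one.
nova: Negative (no 'u'). tulip: Positive (has 'u'). ox: Negative (no 'u').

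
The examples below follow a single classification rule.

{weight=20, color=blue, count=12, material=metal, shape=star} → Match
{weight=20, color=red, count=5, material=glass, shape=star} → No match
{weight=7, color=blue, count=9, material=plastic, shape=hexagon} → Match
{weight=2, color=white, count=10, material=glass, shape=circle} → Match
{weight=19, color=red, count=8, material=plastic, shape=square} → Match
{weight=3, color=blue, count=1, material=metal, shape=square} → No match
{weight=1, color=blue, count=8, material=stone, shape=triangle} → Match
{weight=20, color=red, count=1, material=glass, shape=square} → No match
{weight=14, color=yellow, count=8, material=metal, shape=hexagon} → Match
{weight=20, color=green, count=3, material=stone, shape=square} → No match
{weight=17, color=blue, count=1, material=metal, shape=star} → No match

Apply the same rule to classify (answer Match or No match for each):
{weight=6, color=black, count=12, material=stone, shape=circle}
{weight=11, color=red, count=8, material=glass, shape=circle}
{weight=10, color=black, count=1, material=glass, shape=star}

The common property of the 'Match' items is: count ≥ 8. No 'No match' item has it.

Match, Match, No match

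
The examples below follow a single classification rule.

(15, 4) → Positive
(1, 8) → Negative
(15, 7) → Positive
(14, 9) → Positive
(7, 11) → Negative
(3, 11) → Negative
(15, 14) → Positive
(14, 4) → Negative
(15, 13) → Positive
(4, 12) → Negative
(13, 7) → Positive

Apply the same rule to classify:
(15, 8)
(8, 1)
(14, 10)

Positive, Negative, Positive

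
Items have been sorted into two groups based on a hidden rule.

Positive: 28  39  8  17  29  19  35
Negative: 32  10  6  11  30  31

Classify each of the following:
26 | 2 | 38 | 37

The distinguishing property — digit sum ≥ 7 — holds for all the 'Positive' cases and none of the 'Negative' cases.

Positive, Negative, Positive, Positive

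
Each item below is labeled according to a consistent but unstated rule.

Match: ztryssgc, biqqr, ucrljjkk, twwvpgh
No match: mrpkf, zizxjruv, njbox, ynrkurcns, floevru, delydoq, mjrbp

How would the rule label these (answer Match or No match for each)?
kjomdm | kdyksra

No match, No match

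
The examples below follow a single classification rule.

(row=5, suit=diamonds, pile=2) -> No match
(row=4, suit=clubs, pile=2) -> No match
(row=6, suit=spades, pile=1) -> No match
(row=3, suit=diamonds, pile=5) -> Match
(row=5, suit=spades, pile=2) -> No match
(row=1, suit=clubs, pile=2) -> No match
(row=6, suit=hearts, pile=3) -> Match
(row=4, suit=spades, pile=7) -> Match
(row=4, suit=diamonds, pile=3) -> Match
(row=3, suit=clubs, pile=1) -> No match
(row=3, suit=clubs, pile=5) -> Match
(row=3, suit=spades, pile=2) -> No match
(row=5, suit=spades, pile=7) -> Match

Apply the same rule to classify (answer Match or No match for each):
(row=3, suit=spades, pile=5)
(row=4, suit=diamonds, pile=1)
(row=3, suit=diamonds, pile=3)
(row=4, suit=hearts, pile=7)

The common property of the 'Match' items is: pile ≥ 3. No 'No match' item has it.
(row=3, suit=spades, pile=5): Match (pile = 5).
(row=4, suit=diamonds, pile=1): No match (pile = 1).
(row=3, suit=diamonds, pile=3): Match (pile = 3).
(row=4, suit=hearts, pile=7): Match (pile = 7).

Match, No match, Match, Match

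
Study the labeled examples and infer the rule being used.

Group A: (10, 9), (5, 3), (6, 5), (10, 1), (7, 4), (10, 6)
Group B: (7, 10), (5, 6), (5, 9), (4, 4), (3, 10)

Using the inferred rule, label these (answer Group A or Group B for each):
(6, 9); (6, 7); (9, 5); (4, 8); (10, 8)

Looking at the examples, the only property every 'Group A' case has and every 'Group B' case lacks is: first > second.

Group B, Group B, Group A, Group B, Group A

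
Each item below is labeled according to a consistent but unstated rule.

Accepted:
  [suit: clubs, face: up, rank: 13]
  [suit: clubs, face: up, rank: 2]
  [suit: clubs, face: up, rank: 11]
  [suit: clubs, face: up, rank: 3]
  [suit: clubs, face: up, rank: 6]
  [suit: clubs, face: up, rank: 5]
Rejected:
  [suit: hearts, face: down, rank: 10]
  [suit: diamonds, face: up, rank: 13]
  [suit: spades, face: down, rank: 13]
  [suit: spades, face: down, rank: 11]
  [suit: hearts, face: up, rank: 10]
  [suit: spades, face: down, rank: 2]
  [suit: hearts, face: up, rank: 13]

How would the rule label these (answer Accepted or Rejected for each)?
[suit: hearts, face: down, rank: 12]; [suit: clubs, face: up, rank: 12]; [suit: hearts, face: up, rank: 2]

Rejected, Accepted, Rejected

Looking at the examples, the only property every 'Accepted' case has and every 'Rejected' case lacks is: suit is clubs.
[suit: hearts, face: down, rank: 12]: Rejected (suit is hearts). [suit: clubs, face: up, rank: 12]: Accepted (suit is clubs). [suit: hearts, face: up, rank: 2]: Rejected (suit is hearts).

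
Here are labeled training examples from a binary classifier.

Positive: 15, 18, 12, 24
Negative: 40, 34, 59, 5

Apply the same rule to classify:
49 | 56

The distinguishing property — multiple of 3 — holds for all the 'Positive' cases and none of the 'Negative' cases.
49 — 49 = 3·16 + 1, hence Negative. 56 — 56 = 3·18 + 2, hence Negative.

Negative, Negative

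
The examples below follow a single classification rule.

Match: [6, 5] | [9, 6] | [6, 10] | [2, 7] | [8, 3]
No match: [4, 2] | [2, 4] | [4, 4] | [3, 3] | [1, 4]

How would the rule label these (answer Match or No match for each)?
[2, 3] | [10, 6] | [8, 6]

The classifier is using: sum ≥ 9.
[2, 3] → 2+3 = 5 → No match.
[10, 6] → 10+6 = 16 → Match.
[8, 6] → 8+6 = 14 → Match.

No match, Match, Match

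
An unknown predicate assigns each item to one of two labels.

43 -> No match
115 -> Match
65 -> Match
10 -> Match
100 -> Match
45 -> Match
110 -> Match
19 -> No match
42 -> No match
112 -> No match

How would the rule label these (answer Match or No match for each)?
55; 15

Match, Match

The pattern is that an item is 'Match' exactly when: multiple of 5.
55: Match (55 = 5·11).
15: Match (15 = 5·3).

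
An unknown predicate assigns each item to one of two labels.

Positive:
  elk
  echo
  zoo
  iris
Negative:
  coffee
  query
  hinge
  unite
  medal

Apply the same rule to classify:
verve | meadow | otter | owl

Negative, Negative, Negative, Positive

A rule that fits every label: length ≤ 4 — true of each 'Positive' example, false of each 'Negative' one.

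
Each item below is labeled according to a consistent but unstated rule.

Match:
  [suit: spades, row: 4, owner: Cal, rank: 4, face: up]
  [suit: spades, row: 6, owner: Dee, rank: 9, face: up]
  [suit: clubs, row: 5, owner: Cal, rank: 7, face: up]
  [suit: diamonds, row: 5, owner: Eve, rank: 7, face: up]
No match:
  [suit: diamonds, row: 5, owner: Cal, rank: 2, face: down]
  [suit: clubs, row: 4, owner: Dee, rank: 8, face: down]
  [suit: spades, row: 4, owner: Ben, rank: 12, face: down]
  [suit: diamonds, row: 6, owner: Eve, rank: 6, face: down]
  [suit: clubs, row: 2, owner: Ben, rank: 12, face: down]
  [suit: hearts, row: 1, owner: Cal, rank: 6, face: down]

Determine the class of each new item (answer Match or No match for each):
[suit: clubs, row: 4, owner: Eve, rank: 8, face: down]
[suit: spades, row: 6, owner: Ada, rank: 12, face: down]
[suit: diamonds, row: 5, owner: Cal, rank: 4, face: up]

No match, No match, Match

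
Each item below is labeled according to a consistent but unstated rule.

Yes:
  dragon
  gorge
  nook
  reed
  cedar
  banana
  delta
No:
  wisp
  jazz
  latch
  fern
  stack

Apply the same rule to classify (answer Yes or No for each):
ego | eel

Yes, Yes

A rule that fits every label: has ≥ 2 vowels — true of each 'Yes' example, false of each 'No' one.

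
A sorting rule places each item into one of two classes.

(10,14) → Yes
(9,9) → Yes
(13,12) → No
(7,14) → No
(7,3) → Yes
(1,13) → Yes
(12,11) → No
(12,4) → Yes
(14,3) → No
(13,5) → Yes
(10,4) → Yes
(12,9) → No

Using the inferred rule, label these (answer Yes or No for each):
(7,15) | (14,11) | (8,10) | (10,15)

Yes, No, Yes, No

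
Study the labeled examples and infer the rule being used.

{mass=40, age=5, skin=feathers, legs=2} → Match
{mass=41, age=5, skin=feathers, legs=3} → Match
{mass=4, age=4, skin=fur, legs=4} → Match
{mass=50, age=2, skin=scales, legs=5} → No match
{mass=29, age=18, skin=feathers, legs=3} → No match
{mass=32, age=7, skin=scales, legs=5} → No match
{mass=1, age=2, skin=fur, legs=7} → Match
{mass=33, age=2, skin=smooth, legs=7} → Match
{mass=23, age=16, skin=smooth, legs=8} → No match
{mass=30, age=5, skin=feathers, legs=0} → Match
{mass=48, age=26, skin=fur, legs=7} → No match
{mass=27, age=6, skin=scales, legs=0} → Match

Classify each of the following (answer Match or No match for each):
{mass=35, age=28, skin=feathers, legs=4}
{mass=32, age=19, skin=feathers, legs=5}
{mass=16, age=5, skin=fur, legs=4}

No match, No match, Match

Rule: age ≤ 6 AND mass ≤ 41. This holds for each 'Match' example and fails for each 'No match' one.
{mass=35, age=28, skin=feathers, legs=4}: age = 28, mass = 35 — does not pass, so No match. {mass=32, age=19, skin=feathers, legs=5}: age = 19, mass = 32 — does not pass, so No match. {mass=16, age=5, skin=fur, legs=4}: age = 5, mass = 16 — passes, so Match.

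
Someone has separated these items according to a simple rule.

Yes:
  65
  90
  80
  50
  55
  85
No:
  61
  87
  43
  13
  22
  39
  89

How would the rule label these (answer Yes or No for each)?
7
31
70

No, No, Yes

Checking candidate rules against both groups, what survives is: multiple of 5.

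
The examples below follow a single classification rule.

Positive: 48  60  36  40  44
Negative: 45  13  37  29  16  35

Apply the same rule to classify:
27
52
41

Negative, Positive, Negative

One predicate separates the groups cleanly: even AND at least 29.
Negative: 27, since 27 is odd, 27 < 29.
Positive: 52, since 52 is even, 52 ≥ 29.
Negative: 41, since 41 is odd, 41 ≥ 29.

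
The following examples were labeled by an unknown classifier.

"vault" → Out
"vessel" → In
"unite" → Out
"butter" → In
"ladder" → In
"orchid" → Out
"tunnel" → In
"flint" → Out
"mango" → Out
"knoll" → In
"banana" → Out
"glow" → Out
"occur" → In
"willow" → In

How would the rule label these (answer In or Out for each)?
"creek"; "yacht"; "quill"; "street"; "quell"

The pattern is that an item is 'In' exactly when: has a double letter.
"creek": 'ee' doubled — satisfies this, so In. "yacht": no doubled letter — doesn't match, so Out. "quill": 'll' doubled — satisfies this, so In. "street": 'ee' doubled — satisfies this, so In. "quell": 'll' doubled — satisfies this, so In.

In, Out, In, In, In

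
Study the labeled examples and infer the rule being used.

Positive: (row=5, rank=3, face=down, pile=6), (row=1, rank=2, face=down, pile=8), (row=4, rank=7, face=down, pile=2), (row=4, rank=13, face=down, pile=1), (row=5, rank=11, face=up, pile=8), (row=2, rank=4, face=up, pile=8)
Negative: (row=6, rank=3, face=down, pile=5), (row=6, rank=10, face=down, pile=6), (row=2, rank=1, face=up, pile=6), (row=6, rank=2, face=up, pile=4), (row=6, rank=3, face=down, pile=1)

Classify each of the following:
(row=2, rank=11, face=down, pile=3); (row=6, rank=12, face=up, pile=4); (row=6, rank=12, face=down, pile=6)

Positive, Negative, Negative

The simplest hypothesis consistent with all the labels is: row ≤ 5 AND rank ≥ 2.
(row=2, rank=11, face=down, pile=3): row = 2, rank = 11, qualifies → Positive. (row=6, rank=12, face=up, pile=4): row = 6, rank = 12, fails the rule → Negative. (row=6, rank=12, face=down, pile=6): row = 6, rank = 12, fails the rule → Negative.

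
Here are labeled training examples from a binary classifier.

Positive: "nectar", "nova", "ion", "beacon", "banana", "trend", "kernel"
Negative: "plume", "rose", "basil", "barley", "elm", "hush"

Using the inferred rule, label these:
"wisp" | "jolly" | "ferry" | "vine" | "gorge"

Comparing the two groups points to one rule — contains 'n'.

Negative, Negative, Negative, Positive, Negative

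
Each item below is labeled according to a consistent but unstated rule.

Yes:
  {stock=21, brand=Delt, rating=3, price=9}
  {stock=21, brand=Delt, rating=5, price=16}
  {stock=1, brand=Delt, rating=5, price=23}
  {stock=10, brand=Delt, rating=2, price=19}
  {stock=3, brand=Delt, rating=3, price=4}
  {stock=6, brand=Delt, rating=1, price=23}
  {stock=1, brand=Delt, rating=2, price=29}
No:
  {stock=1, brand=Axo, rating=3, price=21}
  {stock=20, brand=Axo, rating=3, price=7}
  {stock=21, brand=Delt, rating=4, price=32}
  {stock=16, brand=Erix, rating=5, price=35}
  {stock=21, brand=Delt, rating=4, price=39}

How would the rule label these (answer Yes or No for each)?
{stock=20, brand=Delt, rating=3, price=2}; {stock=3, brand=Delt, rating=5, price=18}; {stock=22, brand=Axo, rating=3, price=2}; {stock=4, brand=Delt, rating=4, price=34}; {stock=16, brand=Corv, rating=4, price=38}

The rule appears to be: brand is Delt AND price ≤ 29.
Yes: {stock=20, brand=Delt, rating=3, price=2}, since brand is Delt, price = 2.
Yes: {stock=3, brand=Delt, rating=5, price=18}, since brand is Delt, price = 18.
No: {stock=22, brand=Axo, rating=3, price=2}, since brand is Axo, price = 2.
No: {stock=4, brand=Delt, rating=4, price=34}, since brand is Delt, price = 34.
No: {stock=16, brand=Corv, rating=4, price=38}, since brand is Corv, price = 38.

Yes, Yes, No, No, No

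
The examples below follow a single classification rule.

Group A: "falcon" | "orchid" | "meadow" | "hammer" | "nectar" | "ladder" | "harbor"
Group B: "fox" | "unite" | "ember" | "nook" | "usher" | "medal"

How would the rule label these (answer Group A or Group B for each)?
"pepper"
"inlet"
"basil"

One predicate separates the groups cleanly: length 6.

Group A, Group B, Group B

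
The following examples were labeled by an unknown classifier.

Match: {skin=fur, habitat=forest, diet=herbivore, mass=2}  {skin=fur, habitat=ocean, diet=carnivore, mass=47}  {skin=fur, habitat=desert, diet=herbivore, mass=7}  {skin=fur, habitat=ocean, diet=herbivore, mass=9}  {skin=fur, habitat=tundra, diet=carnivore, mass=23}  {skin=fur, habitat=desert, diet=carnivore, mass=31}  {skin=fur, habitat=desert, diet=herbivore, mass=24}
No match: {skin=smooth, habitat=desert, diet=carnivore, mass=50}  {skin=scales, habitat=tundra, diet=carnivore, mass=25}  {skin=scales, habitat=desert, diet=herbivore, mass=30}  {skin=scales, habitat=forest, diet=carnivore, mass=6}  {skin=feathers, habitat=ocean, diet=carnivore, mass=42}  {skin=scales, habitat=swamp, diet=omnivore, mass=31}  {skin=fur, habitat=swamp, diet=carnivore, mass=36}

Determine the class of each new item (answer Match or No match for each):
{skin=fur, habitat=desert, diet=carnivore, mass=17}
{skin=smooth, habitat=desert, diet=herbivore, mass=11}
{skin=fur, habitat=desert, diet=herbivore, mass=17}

Match, No match, Match

The rule appears to be: skin is fur AND mass ≠ 36.
{skin=fur, habitat=desert, diet=carnivore, mass=17}: skin is fur, mass = 17 — has this property, so Match. {skin=smooth, habitat=desert, diet=herbivore, mass=11}: skin is smooth, mass = 11 — lacks this property, so No match. {skin=fur, habitat=desert, diet=herbivore, mass=17}: skin is fur, mass = 17 — has this property, so Match.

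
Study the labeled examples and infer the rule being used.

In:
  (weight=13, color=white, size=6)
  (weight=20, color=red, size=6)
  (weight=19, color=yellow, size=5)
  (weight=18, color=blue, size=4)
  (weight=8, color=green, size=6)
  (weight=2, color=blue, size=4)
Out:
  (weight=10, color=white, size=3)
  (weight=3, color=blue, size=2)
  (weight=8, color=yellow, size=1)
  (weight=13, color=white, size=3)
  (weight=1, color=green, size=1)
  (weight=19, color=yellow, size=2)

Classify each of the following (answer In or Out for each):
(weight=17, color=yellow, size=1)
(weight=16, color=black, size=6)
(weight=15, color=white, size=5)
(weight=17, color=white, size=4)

One predicate separates the groups cleanly: size ≥ 4.

Out, In, In, In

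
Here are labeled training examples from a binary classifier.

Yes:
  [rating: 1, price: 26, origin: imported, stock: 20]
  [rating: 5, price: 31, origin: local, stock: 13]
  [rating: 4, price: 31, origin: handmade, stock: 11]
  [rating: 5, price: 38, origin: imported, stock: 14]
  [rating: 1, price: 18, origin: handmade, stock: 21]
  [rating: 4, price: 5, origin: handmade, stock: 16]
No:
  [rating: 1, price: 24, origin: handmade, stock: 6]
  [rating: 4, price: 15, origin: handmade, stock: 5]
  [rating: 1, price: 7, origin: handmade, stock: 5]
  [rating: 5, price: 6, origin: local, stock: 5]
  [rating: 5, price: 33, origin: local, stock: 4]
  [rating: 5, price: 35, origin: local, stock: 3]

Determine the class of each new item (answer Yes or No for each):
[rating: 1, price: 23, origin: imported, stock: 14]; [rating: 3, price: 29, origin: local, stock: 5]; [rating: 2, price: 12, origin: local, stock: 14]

Yes, No, Yes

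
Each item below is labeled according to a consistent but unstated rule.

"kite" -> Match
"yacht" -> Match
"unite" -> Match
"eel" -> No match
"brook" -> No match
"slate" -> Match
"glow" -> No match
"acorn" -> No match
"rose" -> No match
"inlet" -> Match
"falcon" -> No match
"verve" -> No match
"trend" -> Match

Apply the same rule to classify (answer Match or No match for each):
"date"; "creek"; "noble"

The simplest hypothesis consistent with all the labels is: contains 't'.
Match: "date", since has 't'.
No match: "creek", since no 't'.
No match: "noble", since no 't'.

Match, No match, No match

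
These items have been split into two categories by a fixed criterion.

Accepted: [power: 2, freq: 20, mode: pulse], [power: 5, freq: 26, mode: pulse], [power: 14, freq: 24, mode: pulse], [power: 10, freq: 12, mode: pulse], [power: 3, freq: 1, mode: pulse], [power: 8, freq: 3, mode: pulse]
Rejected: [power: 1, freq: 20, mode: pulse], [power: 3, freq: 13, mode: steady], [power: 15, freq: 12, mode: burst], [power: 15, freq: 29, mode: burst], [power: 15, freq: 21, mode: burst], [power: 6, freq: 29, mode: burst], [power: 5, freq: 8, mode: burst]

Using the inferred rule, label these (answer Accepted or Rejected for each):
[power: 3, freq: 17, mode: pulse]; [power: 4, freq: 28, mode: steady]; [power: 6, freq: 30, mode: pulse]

Rule: mode is pulse AND power ≥ 2. This holds for each 'Accepted' example and fails for each 'Rejected' one.

Accepted, Rejected, Accepted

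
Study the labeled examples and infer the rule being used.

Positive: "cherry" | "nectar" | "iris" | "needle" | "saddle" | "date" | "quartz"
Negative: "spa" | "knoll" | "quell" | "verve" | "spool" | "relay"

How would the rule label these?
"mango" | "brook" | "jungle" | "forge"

Negative, Negative, Positive, Negative

Checking candidate rules against both groups, what survives is: even length.
"mango": Negative (length 5). "brook": Negative (length 5). "jungle": Positive (length 6). "forge": Negative (length 5).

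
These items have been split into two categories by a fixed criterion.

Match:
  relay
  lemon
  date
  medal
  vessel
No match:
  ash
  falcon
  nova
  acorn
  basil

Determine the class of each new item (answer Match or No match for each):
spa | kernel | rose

No match, Match, Match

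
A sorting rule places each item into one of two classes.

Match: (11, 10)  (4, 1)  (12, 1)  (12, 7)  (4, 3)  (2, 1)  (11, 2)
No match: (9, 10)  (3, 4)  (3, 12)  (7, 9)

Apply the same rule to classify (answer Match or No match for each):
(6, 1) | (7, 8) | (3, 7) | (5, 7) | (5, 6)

Match, No match, No match, No match, No match

A rule that fits every label: first > second — true of each 'Match' example, false of each 'No match' one.
(6, 1) → 6 > 1 → Match.
(7, 8) → 7 < 8 → No match.
(3, 7) → 3 < 7 → No match.
(5, 7) → 5 < 7 → No match.
(5, 6) → 5 < 6 → No match.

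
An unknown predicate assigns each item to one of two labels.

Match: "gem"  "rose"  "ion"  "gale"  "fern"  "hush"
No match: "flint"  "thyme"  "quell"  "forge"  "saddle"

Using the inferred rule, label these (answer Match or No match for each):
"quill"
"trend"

'Match' ⟺ length ≤ 4.
"quill" → length 5 → No match.
"trend" → length 5 → No match.

No match, No match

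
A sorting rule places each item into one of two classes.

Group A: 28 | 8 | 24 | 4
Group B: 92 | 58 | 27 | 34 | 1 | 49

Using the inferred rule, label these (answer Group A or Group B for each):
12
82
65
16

The distinguishing property — even AND at most 28 — holds for all the 'Group A' cases and none of the 'Group B' cases.
12: Group A (12 is even, 12 ≤ 28).
82: Group B (82 is even, 82 > 28).
65: Group B (65 is odd, 65 > 28).
16: Group A (16 is even, 16 ≤ 28).

Group A, Group B, Group B, Group A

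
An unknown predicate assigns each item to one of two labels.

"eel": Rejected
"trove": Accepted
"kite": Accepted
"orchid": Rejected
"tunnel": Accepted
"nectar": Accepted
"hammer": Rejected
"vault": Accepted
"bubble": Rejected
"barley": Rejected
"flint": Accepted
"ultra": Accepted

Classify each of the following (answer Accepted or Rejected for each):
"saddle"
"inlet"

Rejected, Accepted

One predicate separates the groups cleanly: contains 't'.
"saddle": no 't' — fails the rule, so Rejected. "inlet": has 't' — qualifies, so Accepted.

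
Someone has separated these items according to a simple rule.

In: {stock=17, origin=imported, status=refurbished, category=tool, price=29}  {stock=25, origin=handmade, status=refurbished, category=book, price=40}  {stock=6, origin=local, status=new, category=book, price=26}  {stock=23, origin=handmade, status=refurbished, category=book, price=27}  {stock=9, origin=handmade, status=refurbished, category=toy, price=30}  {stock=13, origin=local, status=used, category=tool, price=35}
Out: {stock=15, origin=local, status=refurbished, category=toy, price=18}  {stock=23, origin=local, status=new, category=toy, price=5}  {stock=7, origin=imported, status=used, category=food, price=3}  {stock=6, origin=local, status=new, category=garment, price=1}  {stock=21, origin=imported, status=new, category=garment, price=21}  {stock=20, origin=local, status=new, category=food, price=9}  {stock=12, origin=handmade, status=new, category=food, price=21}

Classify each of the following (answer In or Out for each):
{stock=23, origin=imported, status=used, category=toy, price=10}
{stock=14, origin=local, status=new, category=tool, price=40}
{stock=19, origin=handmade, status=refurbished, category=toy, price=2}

Out, In, Out

A rule that fits every label: price ≥ 26 — true of each 'In' example, false of each 'Out' one.
{stock=23, origin=imported, status=used, category=toy, price=10}: price = 10, fails this test → Out.
{stock=14, origin=local, status=new, category=tool, price=40}: price = 40, qualifies → In.
{stock=19, origin=handmade, status=refurbished, category=toy, price=2}: price = 2, fails this test → Out.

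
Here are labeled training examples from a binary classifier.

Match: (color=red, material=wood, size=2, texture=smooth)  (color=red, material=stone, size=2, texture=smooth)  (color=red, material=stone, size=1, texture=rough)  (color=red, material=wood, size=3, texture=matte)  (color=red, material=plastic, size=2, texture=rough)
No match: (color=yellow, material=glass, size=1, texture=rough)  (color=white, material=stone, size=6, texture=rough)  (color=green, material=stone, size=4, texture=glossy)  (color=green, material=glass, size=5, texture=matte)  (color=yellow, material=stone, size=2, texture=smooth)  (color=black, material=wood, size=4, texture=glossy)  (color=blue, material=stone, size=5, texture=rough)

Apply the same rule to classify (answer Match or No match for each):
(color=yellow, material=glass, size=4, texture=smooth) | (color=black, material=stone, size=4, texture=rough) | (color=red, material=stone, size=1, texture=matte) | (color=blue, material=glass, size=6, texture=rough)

No match, No match, Match, No match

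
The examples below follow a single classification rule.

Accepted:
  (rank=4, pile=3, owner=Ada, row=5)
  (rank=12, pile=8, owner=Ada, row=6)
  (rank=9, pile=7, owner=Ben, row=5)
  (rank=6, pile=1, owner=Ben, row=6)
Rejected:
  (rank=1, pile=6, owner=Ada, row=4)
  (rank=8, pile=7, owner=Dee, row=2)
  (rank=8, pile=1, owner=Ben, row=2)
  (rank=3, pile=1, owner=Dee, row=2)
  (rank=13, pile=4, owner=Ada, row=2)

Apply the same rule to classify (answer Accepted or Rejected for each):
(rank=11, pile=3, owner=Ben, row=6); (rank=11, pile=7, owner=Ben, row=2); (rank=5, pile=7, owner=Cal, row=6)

'Accepted' ⟺ row ≥ 5.

Accepted, Rejected, Accepted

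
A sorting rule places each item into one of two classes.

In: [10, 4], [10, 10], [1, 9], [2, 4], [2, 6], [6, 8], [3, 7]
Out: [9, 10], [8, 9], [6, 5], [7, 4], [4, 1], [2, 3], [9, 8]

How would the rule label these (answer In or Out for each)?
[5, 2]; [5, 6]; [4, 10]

Out, Out, In

'In' ⟺ sum is even.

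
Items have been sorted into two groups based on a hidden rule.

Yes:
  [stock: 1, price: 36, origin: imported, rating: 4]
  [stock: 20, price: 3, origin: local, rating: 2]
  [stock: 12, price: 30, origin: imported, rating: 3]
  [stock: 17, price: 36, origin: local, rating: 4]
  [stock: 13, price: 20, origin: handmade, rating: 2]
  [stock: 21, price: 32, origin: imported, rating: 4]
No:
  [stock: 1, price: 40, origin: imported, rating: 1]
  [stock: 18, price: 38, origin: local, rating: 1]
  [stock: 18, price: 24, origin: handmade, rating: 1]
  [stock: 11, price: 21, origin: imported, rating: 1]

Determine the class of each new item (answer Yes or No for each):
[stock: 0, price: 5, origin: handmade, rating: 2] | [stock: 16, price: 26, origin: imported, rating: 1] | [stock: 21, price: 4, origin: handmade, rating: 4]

Yes, No, Yes

'Yes' ⟺ rating ≥ 2.
[stock: 0, price: 5, origin: handmade, rating: 2]: rating = 2 — matches, so Yes. [stock: 16, price: 26, origin: imported, rating: 1]: rating = 1 — does not pass, so No. [stock: 21, price: 4, origin: handmade, rating: 4]: rating = 4 — matches, so Yes.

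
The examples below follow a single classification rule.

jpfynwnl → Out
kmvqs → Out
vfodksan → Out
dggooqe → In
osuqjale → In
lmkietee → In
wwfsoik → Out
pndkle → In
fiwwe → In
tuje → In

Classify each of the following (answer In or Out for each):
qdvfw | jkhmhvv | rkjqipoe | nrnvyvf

Out, Out, In, Out

The classifier is using: contains 'e'.
Out: qdvfw, since no 'e'.
Out: jkhmhvv, since no 'e'.
In: rkjqipoe, since has 'e'.
Out: nrnvyvf, since no 'e'.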